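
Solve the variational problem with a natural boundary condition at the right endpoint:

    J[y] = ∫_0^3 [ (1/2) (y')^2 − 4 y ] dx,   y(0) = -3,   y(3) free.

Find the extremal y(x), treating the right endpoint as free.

The Lagrangian L = (1/2) (y')^2 − 4 y gives
    ∂L/∂y = −4,   ∂L/∂y' = y'.
Euler-Lagrange: d/dx(y') − (−4) = 0, i.e. y'' + 4 = 0, so
    y(x) = −(4/2) x^2 + C1 x + C2.
Fixed left endpoint y(0) = -3 ⇒ C2 = -3.
The right endpoint x = 3 is free, so the natural (transversality) condition is ∂L/∂y' |_{x=3} = 0, i.e. y'(3) = 0.
Compute y'(x) = −4 x + C1, so y'(3) = −12 + C1 = 0 ⇒ C1 = 12.
Therefore the extremal is
    y(x) = −2 x^2 + 12 x − 3.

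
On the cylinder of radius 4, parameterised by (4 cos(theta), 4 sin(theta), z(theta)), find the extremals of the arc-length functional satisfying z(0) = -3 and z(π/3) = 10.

Parameterise the cylinder of radius R = 4 as
    r(θ) = (4 cos θ, 4 sin θ, z(θ)).
The arc-length element is
    ds = sqrt(16 + (dz/dθ)^2) dθ,
so the Lagrangian is L = sqrt(16 + z'^2).
L depends on z' only, not on z or θ, so ∂L/∂z = 0 and
    ∂L/∂z' = z' / sqrt(16 + z'^2).
The Euler-Lagrange equation gives
    d/dθ( z' / sqrt(16 + z'^2) ) = 0,
so z' is constant. Integrating once:
    z(θ) = a θ + b,
a helix on the cylinder (a straight line when the cylinder is unrolled). The constants a, b are determined by the endpoint conditions.
With endpoint conditions z(0) = -3 and z(π/3) = 10: from z(0) = b we get b = -3, and a·π/3 + -3 = 10 gives a = 39/π, so
    z(θ) = (39/π) θ − 3.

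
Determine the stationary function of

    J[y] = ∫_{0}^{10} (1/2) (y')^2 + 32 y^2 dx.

The Lagrangian is L = (1/2) (y')^2 + 32 y^2.
Compute ∂L/∂y = 64y, ∂L/∂y' = y'.
The Euler-Lagrange equation d/dx(∂L/∂y') − ∂L/∂y = 0 reduces to
    y'' − 64 y = 0.
Its general solution is
    y(x) = A e^(8x) + B e^(−8x),
with A, B fixed by the endpoint conditions.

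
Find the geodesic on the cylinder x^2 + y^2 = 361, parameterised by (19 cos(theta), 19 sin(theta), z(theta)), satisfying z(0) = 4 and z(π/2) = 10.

Parameterise the cylinder of radius R = 19 as
    r(θ) = (19 cos θ, 19 sin θ, z(θ)).
The arc-length element is
    ds = sqrt(361 + (dz/dθ)^2) dθ,
so the Lagrangian is L = sqrt(361 + z'^2).
L depends on z' only, not on z or θ, so ∂L/∂z = 0 and
    ∂L/∂z' = z' / sqrt(361 + z'^2).
The Euler-Lagrange equation gives
    d/dθ( z' / sqrt(361 + z'^2) ) = 0,
so z' is constant. Integrating once:
    z(θ) = a θ + b,
a helix on the cylinder (a straight line when the cylinder is unrolled). The constants a, b are determined by the endpoint conditions.
With endpoint conditions z(0) = 4 and z(π/2) = 10: from z(0) = b we get b = 4, and a·π/2 + 4 = 10 gives a = 12/π, so
    z(θ) = (12/π) θ + 4.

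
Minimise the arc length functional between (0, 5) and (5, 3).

Arc-length functional: J[y] = ∫ sqrt(1 + (y')^2) dx.
Lagrangian L = sqrt(1 + (y')^2) has no explicit y dependence, so ∂L/∂y = 0 and the Euler-Lagrange equation gives
    d/dx( y' / sqrt(1 + (y')^2) ) = 0  ⇒  y' / sqrt(1 + (y')^2) = const.
Hence y' is constant, so y(x) is affine.
Fitting the endpoints (0, 5) and (5, 3):
    slope m = (3 − 5) / (5 − 0) = -2/5,
    intercept c = 5 − m·0 = 5.
Extremal: y(x) = (-2/5) x + 5.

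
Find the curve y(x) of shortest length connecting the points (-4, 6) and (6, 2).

Arc-length functional: J[y] = ∫ sqrt(1 + (y')^2) dx.
Lagrangian L = sqrt(1 + (y')^2) has no explicit y dependence, so ∂L/∂y = 0 and the Euler-Lagrange equation gives
    d/dx( y' / sqrt(1 + (y')^2) ) = 0  ⇒  y' / sqrt(1 + (y')^2) = const.
Hence y' is constant, so y(x) is affine.
Fitting the endpoints (-4, 6) and (6, 2):
    slope m = (2 − 6) / (6 − (-4)) = -2/5,
    intercept c = 6 − m·(-4) = 22/5.
Extremal: y(x) = (-2/5) x + 22/5.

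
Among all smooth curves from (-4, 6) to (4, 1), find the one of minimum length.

Arc-length functional: J[y] = ∫ sqrt(1 + (y')^2) dx.
Lagrangian L = sqrt(1 + (y')^2) has no explicit y dependence, so ∂L/∂y = 0 and the Euler-Lagrange equation gives
    d/dx( y' / sqrt(1 + (y')^2) ) = 0  ⇒  y' / sqrt(1 + (y')^2) = const.
Hence y' is constant, so y(x) is affine.
Fitting the endpoints (-4, 6) and (4, 1):
    slope m = (1 − 6) / (4 − (-4)) = -5/8,
    intercept c = 6 − m·(-4) = 7/2.
Extremal: y(x) = (-5/8) x + 7/2.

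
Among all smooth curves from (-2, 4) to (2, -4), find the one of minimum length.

Arc-length functional: J[y] = ∫ sqrt(1 + (y')^2) dx.
Lagrangian L = sqrt(1 + (y')^2) has no explicit y dependence, so ∂L/∂y = 0 and the Euler-Lagrange equation gives
    d/dx( y' / sqrt(1 + (y')^2) ) = 0  ⇒  y' / sqrt(1 + (y')^2) = const.
Hence y' is constant, so y(x) is affine.
Fitting the endpoints (-2, 4) and (2, -4):
    slope m = ((-4) − 4) / (2 − (-2)) = -2,
    intercept c = 4 − m·(-2) = 0.
Extremal: y(x) = -2 x.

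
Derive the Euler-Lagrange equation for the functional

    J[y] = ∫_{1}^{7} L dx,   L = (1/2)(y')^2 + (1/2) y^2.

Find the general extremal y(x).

The Lagrangian is L = (1/2)(y')^2 + (1/2) y^2.
∂L/∂y = y.
∂L/∂y' = y'.
The Euler-Lagrange equation d/dx(∂L/∂y') − ∂L/∂y = 0 becomes:
    y'' - y = 0
General solution: y(x) = A e^x + B e^(-x), where A and B are arbitrary constants fixed by the endpoint conditions.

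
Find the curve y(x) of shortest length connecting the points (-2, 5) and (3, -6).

Arc-length functional: J[y] = ∫ sqrt(1 + (y')^2) dx.
Lagrangian L = sqrt(1 + (y')^2) has no explicit y dependence, so ∂L/∂y = 0 and the Euler-Lagrange equation gives
    d/dx( y' / sqrt(1 + (y')^2) ) = 0  ⇒  y' / sqrt(1 + (y')^2) = const.
Hence y' is constant, so y(x) is affine.
Fitting the endpoints (-2, 5) and (3, -6):
    slope m = ((-6) − 5) / (3 − (-2)) = -11/5,
    intercept c = 5 − m·(-2) = 3/5.
Extremal: y(x) = (-11/5) x + 3/5.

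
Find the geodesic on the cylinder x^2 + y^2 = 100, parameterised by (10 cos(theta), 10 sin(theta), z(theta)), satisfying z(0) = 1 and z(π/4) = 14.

Parameterise the cylinder of radius R = 10 as
    r(θ) = (10 cos θ, 10 sin θ, z(θ)).
The arc-length element is
    ds = sqrt(100 + (dz/dθ)^2) dθ,
so the Lagrangian is L = sqrt(100 + z'^2).
L depends on z' only, not on z or θ, so ∂L/∂z = 0 and
    ∂L/∂z' = z' / sqrt(100 + z'^2).
The Euler-Lagrange equation gives
    d/dθ( z' / sqrt(100 + z'^2) ) = 0,
so z' is constant. Integrating once:
    z(θ) = a θ + b,
a helix on the cylinder (a straight line when the cylinder is unrolled). The constants a, b are determined by the endpoint conditions.
With endpoint conditions z(0) = 1 and z(π/4) = 14: from z(0) = b we get b = 1, and a·π/4 + 1 = 14 gives a = 52/π, so
    z(θ) = (52/π) θ + 1.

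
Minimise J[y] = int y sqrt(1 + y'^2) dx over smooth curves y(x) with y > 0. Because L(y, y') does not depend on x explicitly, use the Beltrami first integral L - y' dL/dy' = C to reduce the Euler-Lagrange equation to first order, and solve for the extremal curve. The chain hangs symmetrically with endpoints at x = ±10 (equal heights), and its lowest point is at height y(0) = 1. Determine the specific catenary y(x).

The Lagrangian L(y, y') = y sqrt(1 + y'^2) has no explicit x dependence, so the Beltrami identity applies:
    L − y' ∂L/∂y' = C.
Compute ∂L/∂y' = y · y' / sqrt(1 + y'^2). Then
    L − y' ∂L/∂y'
    = y sqrt(1 + y'^2) − y · y'^2 / sqrt(1 + y'^2)
    = y (1 + y'^2 − y'^2) / sqrt(1 + y'^2)
    = y / sqrt(1 + y'^2) = C.
Squaring gives y^2 = C^2 (1 + y'^2), i.e.
    y'^2 = y^2 / C^2 − 1.
Separating variables,
    dy / sqrt(y^2 − C^2) = dx / C,
and integrating gives arccosh(y / C) = (x − a)/C, so
    y(x) = C cosh((x − a)/C),
the catenary. The constants C and a are fixed by the two endpoint conditions (and, for the hanging-chain problem, the length constraint selects C).
Now fit the given data. The endpoints x = ±10 are symmetric at equal height, so the catenary is even about its minimum: a = 0 and y(x) = C cosh(x/C). The lowest point is y(0) = C cosh(0) = C, and we are told y(0) = 1, so C = 1. Therefore
    y(x) = cosh(x),
and at the endpoints
    y(±10) = cosh(10).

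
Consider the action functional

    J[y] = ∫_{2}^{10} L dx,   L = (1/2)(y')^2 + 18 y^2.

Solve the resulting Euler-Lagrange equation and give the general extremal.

The Lagrangian is L = (1/2)(y')^2 + 18 y^2.
∂L/∂y = 36y.
∂L/∂y' = y'.
The Euler-Lagrange equation d/dx(∂L/∂y') − ∂L/∂y = 0 becomes:
    y'' - 36 y = 0
General solution: y(x) = A e^(6x) + B e^(-6x), where A and B are arbitrary constants fixed by the endpoint conditions.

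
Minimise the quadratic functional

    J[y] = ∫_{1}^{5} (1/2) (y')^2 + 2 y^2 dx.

The Lagrangian is L = (1/2) (y')^2 + 2 y^2.
Compute ∂L/∂y = 4y, ∂L/∂y' = y'.
The Euler-Lagrange equation d/dx(∂L/∂y') − ∂L/∂y = 0 reduces to
    y'' − 4 y = 0.
Its general solution is
    y(x) = A e^(2x) + B e^(−2x),
with A, B fixed by the endpoint conditions.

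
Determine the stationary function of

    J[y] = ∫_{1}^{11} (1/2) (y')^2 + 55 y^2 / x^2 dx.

The Lagrangian is L = (1/2) (y')^2 + 55 y^2 / x^2.
Compute ∂L/∂y = 110y/x^2, ∂L/∂y' = y'.
The Euler-Lagrange equation d/dx(∂L/∂y') − ∂L/∂y = 0 reduces to
    y'' − 110/x^2 · y = 0  (x > 0).
Its general solution is
    y(x) = A x^11 + B x^(-10),
with A, B fixed by the endpoint conditions.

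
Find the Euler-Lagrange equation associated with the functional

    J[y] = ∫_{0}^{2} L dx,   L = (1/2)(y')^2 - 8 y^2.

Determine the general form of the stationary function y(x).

The Lagrangian is L = (1/2)(y')^2 - 8 y^2.
∂L/∂y = -16y.
∂L/∂y' = y'.
The Euler-Lagrange equation d/dx(∂L/∂y') − ∂L/∂y = 0 becomes:
    y'' + 16 y = 0
General solution: y(x) = A sin(4x) + B cos(4x), where A and B are arbitrary constants fixed by the endpoint conditions.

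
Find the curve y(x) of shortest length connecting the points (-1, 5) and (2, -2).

Arc-length functional: J[y] = ∫ sqrt(1 + (y')^2) dx.
Lagrangian L = sqrt(1 + (y')^2) has no explicit y dependence, so ∂L/∂y = 0 and the Euler-Lagrange equation gives
    d/dx( y' / sqrt(1 + (y')^2) ) = 0  ⇒  y' / sqrt(1 + (y')^2) = const.
Hence y' is constant, so y(x) is affine.
Fitting the endpoints (-1, 5) and (2, -2):
    slope m = ((-2) − 5) / (2 − (-1)) = -7/3,
    intercept c = 5 − m·(-1) = 8/3.
Extremal: y(x) = (-7/3) x + 8/3.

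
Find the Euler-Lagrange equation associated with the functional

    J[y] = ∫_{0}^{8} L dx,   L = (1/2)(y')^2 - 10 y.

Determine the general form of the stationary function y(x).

The Lagrangian is L = (1/2)(y')^2 - 10 y.
∂L/∂y = -10.
∂L/∂y' = y'.
The Euler-Lagrange equation d/dx(∂L/∂y') − ∂L/∂y = 0 becomes:
    y'' + 10 = 0
General solution: y(x) = -5 x^2 + A x + B, where A and B are arbitrary constants fixed by the endpoint conditions.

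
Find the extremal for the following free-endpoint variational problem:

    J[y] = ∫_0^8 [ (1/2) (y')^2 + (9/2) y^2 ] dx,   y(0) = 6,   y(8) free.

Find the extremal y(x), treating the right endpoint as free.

The Lagrangian L = (1/2) (y')^2 + (9/2) y^2 gives
    ∂L/∂y = 9 y,   ∂L/∂y' = y'.
Euler-Lagrange: y'' − 9 y = 0.
With k = 3, the general solution is
    y(x) = A cosh(3 x) + B sinh(3 x).
Fixed left endpoint y(0) = 6 ⇒ A = 6.
The right endpoint x = 8 is free, so the natural (transversality) condition is ∂L/∂y' |_{x=8} = 0, i.e. y'(8) = 0.
Compute y'(x) = A k sinh(k x) + B k cosh(k x), so
    y'(8) = A k sinh(k·8) + B k cosh(k·8) = 0
    ⇒ B = −A tanh(k·8) = − 6 tanh(3·8).
Therefore the extremal is
    y(x) = 6 cosh(3 x) − 6 tanh(3·8) sinh(3 x).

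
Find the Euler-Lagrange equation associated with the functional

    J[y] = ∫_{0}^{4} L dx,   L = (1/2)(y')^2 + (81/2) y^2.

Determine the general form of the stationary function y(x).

The Lagrangian is L = (1/2)(y')^2 + (81/2) y^2.
∂L/∂y = 81y.
∂L/∂y' = y'.
The Euler-Lagrange equation d/dx(∂L/∂y') − ∂L/∂y = 0 becomes:
    y'' - 81 y = 0
General solution: y(x) = A e^(9x) + B e^(-9x), where A and B are arbitrary constants fixed by the endpoint conditions.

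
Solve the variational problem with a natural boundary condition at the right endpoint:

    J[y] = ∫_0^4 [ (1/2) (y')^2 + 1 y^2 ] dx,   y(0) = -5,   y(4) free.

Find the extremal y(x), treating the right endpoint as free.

The Lagrangian L = (1/2) (y')^2 + 1 y^2 gives
    ∂L/∂y = 2 y,   ∂L/∂y' = y'.
Euler-Lagrange: y'' − 2 y = 0.
With k = sqrt(2), the general solution is
    y(x) = A cosh(sqrt(2) x) + B sinh(sqrt(2) x).
Fixed left endpoint y(0) = -5 ⇒ A = -5.
The right endpoint x = 4 is free, so the natural (transversality) condition is ∂L/∂y' |_{x=4} = 0, i.e. y'(4) = 0.
Compute y'(x) = A k sinh(k x) + B k cosh(k x), so
    y'(4) = A k sinh(k·4) + B k cosh(k·4) = 0
    ⇒ B = −A tanh(k·4) = 5 tanh(sqrt(2)·4).
Therefore the extremal is
    y(x) = −5 cosh(sqrt(2) x) + 5 tanh(sqrt(2)·4) sinh(sqrt(2) x).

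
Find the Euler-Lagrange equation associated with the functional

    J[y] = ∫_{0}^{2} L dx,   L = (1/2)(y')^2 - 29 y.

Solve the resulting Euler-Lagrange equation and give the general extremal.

The Lagrangian is L = (1/2)(y')^2 - 29 y.
∂L/∂y = -29.
∂L/∂y' = y'.
The Euler-Lagrange equation d/dx(∂L/∂y') − ∂L/∂y = 0 becomes:
    y'' + 29 = 0
General solution: y(x) = -(29/2) x^2 + A x + B, where A and B are arbitrary constants fixed by the endpoint conditions.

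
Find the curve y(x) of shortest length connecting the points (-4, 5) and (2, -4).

Arc-length functional: J[y] = ∫ sqrt(1 + (y')^2) dx.
Lagrangian L = sqrt(1 + (y')^2) has no explicit y dependence, so ∂L/∂y = 0 and the Euler-Lagrange equation gives
    d/dx( y' / sqrt(1 + (y')^2) ) = 0  ⇒  y' / sqrt(1 + (y')^2) = const.
Hence y' is constant, so y(x) is affine.
Fitting the endpoints (-4, 5) and (2, -4):
    slope m = ((-4) − 5) / (2 − (-4)) = -3/2,
    intercept c = 5 − m·(-4) = -1.
Extremal: y(x) = (-3/2) x - 1.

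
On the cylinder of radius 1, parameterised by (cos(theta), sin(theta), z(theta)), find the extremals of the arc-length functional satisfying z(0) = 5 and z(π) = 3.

Parameterise the cylinder of radius R = 1 as
    r(θ) = (cos θ, sin θ, z(θ)).
The arc-length element is
    ds = sqrt(1 + (dz/dθ)^2) dθ,
so the Lagrangian is L = sqrt(1 + z'^2).
L depends on z' only, not on z or θ, so ∂L/∂z = 0 and
    ∂L/∂z' = z' / sqrt(1 + z'^2).
The Euler-Lagrange equation gives
    d/dθ( z' / sqrt(1 + z'^2) ) = 0,
so z' is constant. Integrating once:
    z(θ) = a θ + b,
a helix on the cylinder (a straight line when the cylinder is unrolled). The constants a, b are determined by the endpoint conditions.
With endpoint conditions z(0) = 5 and z(π) = 3: from z(0) = b we get b = 5, and a·π + 5 = 3 gives a = -2/π, so
    z(θ) = (-2/π) θ + 5.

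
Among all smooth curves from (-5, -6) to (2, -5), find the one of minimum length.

Arc-length functional: J[y] = ∫ sqrt(1 + (y')^2) dx.
Lagrangian L = sqrt(1 + (y')^2) has no explicit y dependence, so ∂L/∂y = 0 and the Euler-Lagrange equation gives
    d/dx( y' / sqrt(1 + (y')^2) ) = 0  ⇒  y' / sqrt(1 + (y')^2) = const.
Hence y' is constant, so y(x) is affine.
Fitting the endpoints (-5, -6) and (2, -5):
    slope m = ((-5) − (-6)) / (2 − (-5)) = 1/7,
    intercept c = (-6) − m·(-5) = -37/7.
Extremal: y(x) = (1/7) x - 37/7.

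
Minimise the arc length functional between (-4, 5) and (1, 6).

Arc-length functional: J[y] = ∫ sqrt(1 + (y')^2) dx.
Lagrangian L = sqrt(1 + (y')^2) has no explicit y dependence, so ∂L/∂y = 0 and the Euler-Lagrange equation gives
    d/dx( y' / sqrt(1 + (y')^2) ) = 0  ⇒  y' / sqrt(1 + (y')^2) = const.
Hence y' is constant, so y(x) is affine.
Fitting the endpoints (-4, 5) and (1, 6):
    slope m = (6 − 5) / (1 − (-4)) = 1/5,
    intercept c = 5 − m·(-4) = 29/5.
Extremal: y(x) = (1/5) x + 29/5.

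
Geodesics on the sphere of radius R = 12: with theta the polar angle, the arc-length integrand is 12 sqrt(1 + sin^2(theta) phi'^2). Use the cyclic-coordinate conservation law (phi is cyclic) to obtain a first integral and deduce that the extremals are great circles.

On the sphere of radius R = 12 with spherical coordinates (θ, φ), the induced metric is
    ds^2 = 144(dθ^2 + sin^2(θ) dφ^2).
Parameterise by θ; the arc-length functional is
    J[φ] = ∫ 12 sqrt(1 + sin^2(θ) (dφ/dθ)^2) dθ,
so L = 12 sqrt(1 + sin^2(θ) φ'^2). Compute
    ∂L/∂φ = 0  (L has no explicit φ dependence),
    ∂L/∂φ' = 12 sin^2(θ) φ' / sqrt(1 + sin^2(θ) φ'^2).
Since ∂L/∂φ = 0, the Euler-Lagrange equation
    d/dθ(∂L/∂φ') − ∂L/∂φ = 0
reduces to d/dθ(∂L/∂φ') = 0, i.e. the momentum conjugate to φ is conserved:
    12 sin^2(θ) φ' / sqrt(1 + sin^2(θ) φ'^2) = C.
The overall factor of 12 is constant, so dividing through gives Clairaut's relation sin^2(θ) φ' / sqrt(1 + sin^2(θ) φ'^2) = C' (with C' = C/12). Solving for φ' and integrating gives the great-circle family
    cot(θ) = A cos(φ − φ_0),
i.e. the intersection of the sphere with a plane through the origin. The two constants A and φ_0 (equivalently C and one phase) are fixed by the two endpoint conditions.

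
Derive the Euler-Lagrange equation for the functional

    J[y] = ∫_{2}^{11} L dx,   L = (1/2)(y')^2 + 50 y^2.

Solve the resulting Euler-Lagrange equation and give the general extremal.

The Lagrangian is L = (1/2)(y')^2 + 50 y^2.
∂L/∂y = 100y.
∂L/∂y' = y'.
The Euler-Lagrange equation d/dx(∂L/∂y') − ∂L/∂y = 0 becomes:
    y'' - 100 y = 0
General solution: y(x) = A e^(10x) + B e^(-10x), where A and B are arbitrary constants fixed by the endpoint conditions.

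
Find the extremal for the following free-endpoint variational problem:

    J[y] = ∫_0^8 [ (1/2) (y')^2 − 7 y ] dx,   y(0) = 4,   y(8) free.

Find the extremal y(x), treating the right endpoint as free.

The Lagrangian L = (1/2) (y')^2 − 7 y gives
    ∂L/∂y = −7,   ∂L/∂y' = y'.
Euler-Lagrange: d/dx(y') − (−7) = 0, i.e. y'' + 7 = 0, so
    y(x) = −(7/2) x^2 + C1 x + C2.
Fixed left endpoint y(0) = 4 ⇒ C2 = 4.
The right endpoint x = 8 is free, so the natural (transversality) condition is ∂L/∂y' |_{x=8} = 0, i.e. y'(8) = 0.
Compute y'(x) = −7 x + C1, so y'(8) = −56 + C1 = 0 ⇒ C1 = 56.
Therefore the extremal is
    y(x) = −(7/2) x^2 + 56 x + 4.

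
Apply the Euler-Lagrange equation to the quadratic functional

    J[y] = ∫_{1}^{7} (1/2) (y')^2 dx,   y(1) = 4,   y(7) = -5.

The Lagrangian is L = (1/2) (y')^2.
Compute ∂L/∂y = 0, ∂L/∂y' = y'.
The Euler-Lagrange equation d/dx(∂L/∂y') − ∂L/∂y = 0 reduces to
    y'' = 0.
Its general solution is
    y(x) = A x + B,
with A, B fixed by the endpoint conditions.
Applying the endpoint conditions y(1) = 4 and y(7) = -5: solve A·1 + B = 4 and A·7 + B = -5. Subtracting gives A(7 − 1) = -5 − 4, so A = -3/2, and B = 4 − A·1 = 11/2. Therefore
    y(x) = (-3/2) x + 11/2.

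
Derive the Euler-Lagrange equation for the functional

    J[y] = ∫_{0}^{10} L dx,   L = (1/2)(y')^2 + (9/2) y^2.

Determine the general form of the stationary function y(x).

The Lagrangian is L = (1/2)(y')^2 + (9/2) y^2.
∂L/∂y = 9y.
∂L/∂y' = y'.
The Euler-Lagrange equation d/dx(∂L/∂y') − ∂L/∂y = 0 becomes:
    y'' - 9 y = 0
General solution: y(x) = A e^(3x) + B e^(-3x), where A and B are arbitrary constants fixed by the endpoint conditions.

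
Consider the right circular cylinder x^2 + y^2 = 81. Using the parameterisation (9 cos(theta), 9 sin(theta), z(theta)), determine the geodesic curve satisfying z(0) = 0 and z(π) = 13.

Parameterise the cylinder of radius R = 9 as
    r(θ) = (9 cos θ, 9 sin θ, z(θ)).
The arc-length element is
    ds = sqrt(81 + (dz/dθ)^2) dθ,
so the Lagrangian is L = sqrt(81 + z'^2).
L depends on z' only, not on z or θ, so ∂L/∂z = 0 and
    ∂L/∂z' = z' / sqrt(81 + z'^2).
The Euler-Lagrange equation gives
    d/dθ( z' / sqrt(81 + z'^2) ) = 0,
so z' is constant. Integrating once:
    z(θ) = a θ + b,
a helix on the cylinder (a straight line when the cylinder is unrolled). The constants a, b are determined by the endpoint conditions.
With endpoint conditions z(0) = 0 and z(π) = 13: from z(0) = b we get b = 0, and a·π + 0 = 13 gives a = 13/π, so
    z(θ) = (13/π) θ.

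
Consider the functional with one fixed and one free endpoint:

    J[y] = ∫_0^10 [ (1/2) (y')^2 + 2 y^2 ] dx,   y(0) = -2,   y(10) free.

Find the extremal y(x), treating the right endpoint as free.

The Lagrangian L = (1/2) (y')^2 + 2 y^2 gives
    ∂L/∂y = 4 y,   ∂L/∂y' = y'.
Euler-Lagrange: y'' − 4 y = 0.
With k = 2, the general solution is
    y(x) = A cosh(2 x) + B sinh(2 x).
Fixed left endpoint y(0) = -2 ⇒ A = -2.
The right endpoint x = 10 is free, so the natural (transversality) condition is ∂L/∂y' |_{x=10} = 0, i.e. y'(10) = 0.
Compute y'(x) = A k sinh(k x) + B k cosh(k x), so
    y'(10) = A k sinh(k·10) + B k cosh(k·10) = 0
    ⇒ B = −A tanh(k·10) = 2 tanh(2·10).
Therefore the extremal is
    y(x) = −2 cosh(2 x) + 2 tanh(2·10) sinh(2 x).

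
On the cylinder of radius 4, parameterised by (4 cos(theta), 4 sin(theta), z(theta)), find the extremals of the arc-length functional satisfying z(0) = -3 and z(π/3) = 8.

Parameterise the cylinder of radius R = 4 as
    r(θ) = (4 cos θ, 4 sin θ, z(θ)).
The arc-length element is
    ds = sqrt(16 + (dz/dθ)^2) dθ,
so the Lagrangian is L = sqrt(16 + z'^2).
L depends on z' only, not on z or θ, so ∂L/∂z = 0 and
    ∂L/∂z' = z' / sqrt(16 + z'^2).
The Euler-Lagrange equation gives
    d/dθ( z' / sqrt(16 + z'^2) ) = 0,
so z' is constant. Integrating once:
    z(θ) = a θ + b,
a helix on the cylinder (a straight line when the cylinder is unrolled). The constants a, b are determined by the endpoint conditions.
With endpoint conditions z(0) = -3 and z(π/3) = 8: from z(0) = b we get b = -3, and a·π/3 + -3 = 8 gives a = 33/π, so
    z(θ) = (33/π) θ − 3.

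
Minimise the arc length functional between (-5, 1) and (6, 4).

Arc-length functional: J[y] = ∫ sqrt(1 + (y')^2) dx.
Lagrangian L = sqrt(1 + (y')^2) has no explicit y dependence, so ∂L/∂y = 0 and the Euler-Lagrange equation gives
    d/dx( y' / sqrt(1 + (y')^2) ) = 0  ⇒  y' / sqrt(1 + (y')^2) = const.
Hence y' is constant, so y(x) is affine.
Fitting the endpoints (-5, 1) and (6, 4):
    slope m = (4 − 1) / (6 − (-5)) = 3/11,
    intercept c = 1 − m·(-5) = 26/11.
Extremal: y(x) = (3/11) x + 26/11.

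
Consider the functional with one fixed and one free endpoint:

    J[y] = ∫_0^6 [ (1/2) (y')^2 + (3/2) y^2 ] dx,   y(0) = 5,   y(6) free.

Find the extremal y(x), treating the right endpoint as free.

The Lagrangian L = (1/2) (y')^2 + (3/2) y^2 gives
    ∂L/∂y = 3 y,   ∂L/∂y' = y'.
Euler-Lagrange: y'' − 3 y = 0.
With k = sqrt(3), the general solution is
    y(x) = A cosh(sqrt(3) x) + B sinh(sqrt(3) x).
Fixed left endpoint y(0) = 5 ⇒ A = 5.
The right endpoint x = 6 is free, so the natural (transversality) condition is ∂L/∂y' |_{x=6} = 0, i.e. y'(6) = 0.
Compute y'(x) = A k sinh(k x) + B k cosh(k x), so
    y'(6) = A k sinh(k·6) + B k cosh(k·6) = 0
    ⇒ B = −A tanh(k·6) = − 5 tanh(sqrt(3)·6).
Therefore the extremal is
    y(x) = 5 cosh(sqrt(3) x) − 5 tanh(sqrt(3)·6) sinh(sqrt(3) x).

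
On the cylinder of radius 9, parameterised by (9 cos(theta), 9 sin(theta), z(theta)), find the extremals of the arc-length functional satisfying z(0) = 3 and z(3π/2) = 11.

Parameterise the cylinder of radius R = 9 as
    r(θ) = (9 cos θ, 9 sin θ, z(θ)).
The arc-length element is
    ds = sqrt(81 + (dz/dθ)^2) dθ,
so the Lagrangian is L = sqrt(81 + z'^2).
L depends on z' only, not on z or θ, so ∂L/∂z = 0 and
    ∂L/∂z' = z' / sqrt(81 + z'^2).
The Euler-Lagrange equation gives
    d/dθ( z' / sqrt(81 + z'^2) ) = 0,
so z' is constant. Integrating once:
    z(θ) = a θ + b,
a helix on the cylinder (a straight line when the cylinder is unrolled). The constants a, b are determined by the endpoint conditions.
With endpoint conditions z(0) = 3 and z(3π/2) = 11: from z(0) = b we get b = 3, and a·3π/2 + 3 = 11 gives a = 16/(3π), so
    z(θ) = (16/(3π)) θ + 3.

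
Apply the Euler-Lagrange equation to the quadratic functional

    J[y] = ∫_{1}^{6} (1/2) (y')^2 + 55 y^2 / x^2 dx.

The Lagrangian is L = (1/2) (y')^2 + 55 y^2 / x^2.
Compute ∂L/∂y = 110y/x^2, ∂L/∂y' = y'.
The Euler-Lagrange equation d/dx(∂L/∂y') − ∂L/∂y = 0 reduces to
    y'' − 110/x^2 · y = 0  (x > 0).
Its general solution is
    y(x) = A x^11 + B x^(-10),
with A, B fixed by the endpoint conditions.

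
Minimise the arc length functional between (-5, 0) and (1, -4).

Arc-length functional: J[y] = ∫ sqrt(1 + (y')^2) dx.
Lagrangian L = sqrt(1 + (y')^2) has no explicit y dependence, so ∂L/∂y = 0 and the Euler-Lagrange equation gives
    d/dx( y' / sqrt(1 + (y')^2) ) = 0  ⇒  y' / sqrt(1 + (y')^2) = const.
Hence y' is constant, so y(x) is affine.
Fitting the endpoints (-5, 0) and (1, -4):
    slope m = ((-4) − 0) / (1 − (-5)) = -2/3,
    intercept c = 0 − m·(-5) = -10/3.
Extremal: y(x) = (-2/3) x - 10/3.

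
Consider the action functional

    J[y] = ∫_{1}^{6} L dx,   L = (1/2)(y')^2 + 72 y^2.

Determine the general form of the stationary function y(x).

The Lagrangian is L = (1/2)(y')^2 + 72 y^2.
∂L/∂y = 144y.
∂L/∂y' = y'.
The Euler-Lagrange equation d/dx(∂L/∂y') − ∂L/∂y = 0 becomes:
    y'' - 144 y = 0
General solution: y(x) = A e^(12x) + B e^(-12x), where A and B are arbitrary constants fixed by the endpoint conditions.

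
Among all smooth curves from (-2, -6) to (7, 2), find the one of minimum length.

Arc-length functional: J[y] = ∫ sqrt(1 + (y')^2) dx.
Lagrangian L = sqrt(1 + (y')^2) has no explicit y dependence, so ∂L/∂y = 0 and the Euler-Lagrange equation gives
    d/dx( y' / sqrt(1 + (y')^2) ) = 0  ⇒  y' / sqrt(1 + (y')^2) = const.
Hence y' is constant, so y(x) is affine.
Fitting the endpoints (-2, -6) and (7, 2):
    slope m = (2 − (-6)) / (7 − (-2)) = 8/9,
    intercept c = (-6) − m·(-2) = -38/9.
Extremal: y(x) = (8/9) x - 38/9.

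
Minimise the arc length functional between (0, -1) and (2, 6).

Arc-length functional: J[y] = ∫ sqrt(1 + (y')^2) dx.
Lagrangian L = sqrt(1 + (y')^2) has no explicit y dependence, so ∂L/∂y = 0 and the Euler-Lagrange equation gives
    d/dx( y' / sqrt(1 + (y')^2) ) = 0  ⇒  y' / sqrt(1 + (y')^2) = const.
Hence y' is constant, so y(x) is affine.
Fitting the endpoints (0, -1) and (2, 6):
    slope m = (6 − (-1)) / (2 − 0) = 7/2,
    intercept c = (-1) − m·0 = -1.
Extremal: y(x) = (7/2) x - 1.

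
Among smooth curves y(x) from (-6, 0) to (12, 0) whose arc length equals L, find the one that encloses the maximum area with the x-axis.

Set up the augmented Lagrangian using a multiplier λ for the length constraint:
    F(y, y') = y − λ sqrt(1 + y'^2).
F has no explicit x dependence, so the Beltrami identity yields a first integral
    F − y' ∂F/∂y' = C.
Compute ∂F/∂y' = −λ y' / sqrt(1 + y'^2). Then
    y − λ sqrt(1 + y'^2) + λ y'^2 / sqrt(1 + y'^2) = C
    ⇒  y − λ / sqrt(1 + y'^2) = C.
Solving for y' and integrating gives
    (x − a)^2 + (y − b)^2 = λ^2,
a circular arc of radius λ. The constants a, b are determined by the endpoint conditions y(-6) = y(12) = 0, and λ is fixed implicitly by the length constraint
    ∫_{-6}^{12} sqrt(1 + y'^2) dx = L.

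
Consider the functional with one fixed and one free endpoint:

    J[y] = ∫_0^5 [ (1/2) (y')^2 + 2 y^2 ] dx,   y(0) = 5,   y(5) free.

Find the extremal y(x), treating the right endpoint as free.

The Lagrangian L = (1/2) (y')^2 + 2 y^2 gives
    ∂L/∂y = 4 y,   ∂L/∂y' = y'.
Euler-Lagrange: y'' − 4 y = 0.
With k = 2, the general solution is
    y(x) = A cosh(2 x) + B sinh(2 x).
Fixed left endpoint y(0) = 5 ⇒ A = 5.
The right endpoint x = 5 is free, so the natural (transversality) condition is ∂L/∂y' |_{x=5} = 0, i.e. y'(5) = 0.
Compute y'(x) = A k sinh(k x) + B k cosh(k x), so
    y'(5) = A k sinh(k·5) + B k cosh(k·5) = 0
    ⇒ B = −A tanh(k·5) = − 5 tanh(2·5).
Therefore the extremal is
    y(x) = 5 cosh(2 x) − 5 tanh(2·5) sinh(2 x).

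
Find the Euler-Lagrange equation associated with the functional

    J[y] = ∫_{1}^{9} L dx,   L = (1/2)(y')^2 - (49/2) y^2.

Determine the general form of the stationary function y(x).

The Lagrangian is L = (1/2)(y')^2 - (49/2) y^2.
∂L/∂y = -49y.
∂L/∂y' = y'.
The Euler-Lagrange equation d/dx(∂L/∂y') − ∂L/∂y = 0 becomes:
    y'' + 49 y = 0
General solution: y(x) = A sin(7x) + B cos(7x), where A and B are arbitrary constants fixed by the endpoint conditions.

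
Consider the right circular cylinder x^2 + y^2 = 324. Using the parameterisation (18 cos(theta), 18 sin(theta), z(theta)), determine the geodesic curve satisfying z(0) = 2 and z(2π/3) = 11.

Parameterise the cylinder of radius R = 18 as
    r(θ) = (18 cos θ, 18 sin θ, z(θ)).
The arc-length element is
    ds = sqrt(324 + (dz/dθ)^2) dθ,
so the Lagrangian is L = sqrt(324 + z'^2).
L depends on z' only, not on z or θ, so ∂L/∂z = 0 and
    ∂L/∂z' = z' / sqrt(324 + z'^2).
The Euler-Lagrange equation gives
    d/dθ( z' / sqrt(324 + z'^2) ) = 0,
so z' is constant. Integrating once:
    z(θ) = a θ + b,
a helix on the cylinder (a straight line when the cylinder is unrolled). The constants a, b are determined by the endpoint conditions.
With endpoint conditions z(0) = 2 and z(2π/3) = 11: from z(0) = b we get b = 2, and a·2π/3 + 2 = 11 gives a = 27/(2π), so
    z(θ) = (27/(2π)) θ + 2.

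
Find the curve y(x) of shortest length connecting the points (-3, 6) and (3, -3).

Arc-length functional: J[y] = ∫ sqrt(1 + (y')^2) dx.
Lagrangian L = sqrt(1 + (y')^2) has no explicit y dependence, so ∂L/∂y = 0 and the Euler-Lagrange equation gives
    d/dx( y' / sqrt(1 + (y')^2) ) = 0  ⇒  y' / sqrt(1 + (y')^2) = const.
Hence y' is constant, so y(x) is affine.
Fitting the endpoints (-3, 6) and (3, -3):
    slope m = ((-3) − 6) / (3 − (-3)) = -3/2,
    intercept c = 6 − m·(-3) = 3/2.
Extremal: y(x) = (-3/2) x + 3/2.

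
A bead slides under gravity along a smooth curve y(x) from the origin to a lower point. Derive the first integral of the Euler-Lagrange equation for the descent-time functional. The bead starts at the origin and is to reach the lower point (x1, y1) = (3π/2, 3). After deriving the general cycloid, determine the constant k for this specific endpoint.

The Lagrangian L = sqrt((1 + y'^2) / y) has no explicit x dependence, so the Beltrami identity applies:
    L − y' ∂L/∂y' = C.
Compute ∂L/∂y' = y' / sqrt(y (1 + y'^2)).
Substitute:
    sqrt((1 + y'^2)/y) − y'·y' / sqrt(y (1 + y'^2))
    = (1 + y'^2) / sqrt(y (1 + y'^2)) − y'^2 / sqrt(y (1 + y'^2))
    = 1 / sqrt(y (1 + y'^2)) = C.
Squaring and rearranging gives the first integral
    y (1 + y'^2) = 1/C^2 =: k   (constant).
Solving this first-order ODE by the substitution
    y = (k/2)(1 − cos θ)
yields the cycloid parameterisation
    x(θ) = (k/2)(θ − sin θ),   y(θ) = (k/2)(1 − cos θ).
The constant k is fixed by the endpoint condition.
Now fit the given lower endpoint (x1, y1) = (3π/2, 3). At the bottom of the first arch (θ = π), the parametric equations give
    y(π) = (k/2)(1 − cos π) = k,
    x(π) = (k/2)(π − sin π) = kπ/2.
Matching y(π) = 3 gives k = 3, consistent with x(π) = 3π/2. Therefore the specific cycloid is
    x(θ) = (3/2)(θ − sin θ),   y(θ) = (3/2)(1 − cos θ).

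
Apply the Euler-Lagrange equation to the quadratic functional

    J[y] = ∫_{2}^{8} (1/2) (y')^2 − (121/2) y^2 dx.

The Lagrangian is L = (1/2) (y')^2 − (121/2) y^2.
Compute ∂L/∂y = -121y, ∂L/∂y' = y'.
The Euler-Lagrange equation d/dx(∂L/∂y') − ∂L/∂y = 0 reduces to
    y'' + 121 y = 0.
Its general solution is
    y(x) = A sin(11x) + B cos(11x),
with A, B fixed by the endpoint conditions.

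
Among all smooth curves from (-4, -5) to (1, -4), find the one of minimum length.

Arc-length functional: J[y] = ∫ sqrt(1 + (y')^2) dx.
Lagrangian L = sqrt(1 + (y')^2) has no explicit y dependence, so ∂L/∂y = 0 and the Euler-Lagrange equation gives
    d/dx( y' / sqrt(1 + (y')^2) ) = 0  ⇒  y' / sqrt(1 + (y')^2) = const.
Hence y' is constant, so y(x) is affine.
Fitting the endpoints (-4, -5) and (1, -4):
    slope m = ((-4) − (-5)) / (1 − (-4)) = 1/5,
    intercept c = (-5) − m·(-4) = -21/5.
Extremal: y(x) = (1/5) x - 21/5.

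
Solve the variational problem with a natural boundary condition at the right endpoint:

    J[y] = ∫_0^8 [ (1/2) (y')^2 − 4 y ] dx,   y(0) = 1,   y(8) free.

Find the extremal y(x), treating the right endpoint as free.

The Lagrangian L = (1/2) (y')^2 − 4 y gives
    ∂L/∂y = −4,   ∂L/∂y' = y'.
Euler-Lagrange: d/dx(y') − (−4) = 0, i.e. y'' + 4 = 0, so
    y(x) = −(4/2) x^2 + C1 x + C2.
Fixed left endpoint y(0) = 1 ⇒ C2 = 1.
The right endpoint x = 8 is free, so the natural (transversality) condition is ∂L/∂y' |_{x=8} = 0, i.e. y'(8) = 0.
Compute y'(x) = −4 x + C1, so y'(8) = −32 + C1 = 0 ⇒ C1 = 32.
Therefore the extremal is
    y(x) = −2 x^2 + 32 x + 1.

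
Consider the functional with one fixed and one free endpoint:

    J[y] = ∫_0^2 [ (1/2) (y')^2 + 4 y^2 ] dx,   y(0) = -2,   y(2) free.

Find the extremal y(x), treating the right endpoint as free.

The Lagrangian L = (1/2) (y')^2 + 4 y^2 gives
    ∂L/∂y = 8 y,   ∂L/∂y' = y'.
Euler-Lagrange: y'' − 8 y = 0.
With k = sqrt(8), the general solution is
    y(x) = A cosh(sqrt(8) x) + B sinh(sqrt(8) x).
Fixed left endpoint y(0) = -2 ⇒ A = -2.
The right endpoint x = 2 is free, so the natural (transversality) condition is ∂L/∂y' |_{x=2} = 0, i.e. y'(2) = 0.
Compute y'(x) = A k sinh(k x) + B k cosh(k x), so
    y'(2) = A k sinh(k·2) + B k cosh(k·2) = 0
    ⇒ B = −A tanh(k·2) = 2 tanh(sqrt(8)·2).
Therefore the extremal is
    y(x) = −2 cosh(sqrt(8) x) + 2 tanh(sqrt(8)·2) sinh(sqrt(8) x).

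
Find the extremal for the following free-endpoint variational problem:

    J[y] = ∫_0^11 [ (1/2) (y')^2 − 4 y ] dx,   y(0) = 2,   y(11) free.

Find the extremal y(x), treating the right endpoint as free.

The Lagrangian L = (1/2) (y')^2 − 4 y gives
    ∂L/∂y = −4,   ∂L/∂y' = y'.
Euler-Lagrange: d/dx(y') − (−4) = 0, i.e. y'' + 4 = 0, so
    y(x) = −(4/2) x^2 + C1 x + C2.
Fixed left endpoint y(0) = 2 ⇒ C2 = 2.
The right endpoint x = 11 is free, so the natural (transversality) condition is ∂L/∂y' |_{x=11} = 0, i.e. y'(11) = 0.
Compute y'(x) = −4 x + C1, so y'(11) = −44 + C1 = 0 ⇒ C1 = 44.
Therefore the extremal is
    y(x) = −2 x^2 + 44 x + 2.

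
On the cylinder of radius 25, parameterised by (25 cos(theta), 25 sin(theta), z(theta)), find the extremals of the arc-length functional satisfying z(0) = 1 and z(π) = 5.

Parameterise the cylinder of radius R = 25 as
    r(θ) = (25 cos θ, 25 sin θ, z(θ)).
The arc-length element is
    ds = sqrt(625 + (dz/dθ)^2) dθ,
so the Lagrangian is L = sqrt(625 + z'^2).
L depends on z' only, not on z or θ, so ∂L/∂z = 0 and
    ∂L/∂z' = z' / sqrt(625 + z'^2).
The Euler-Lagrange equation gives
    d/dθ( z' / sqrt(625 + z'^2) ) = 0,
so z' is constant. Integrating once:
    z(θ) = a θ + b,
a helix on the cylinder (a straight line when the cylinder is unrolled). The constants a, b are determined by the endpoint conditions.
With endpoint conditions z(0) = 1 and z(π) = 5: from z(0) = b we get b = 1, and a·π + 1 = 5 gives a = 4/π, so
    z(θ) = (4/π) θ + 1.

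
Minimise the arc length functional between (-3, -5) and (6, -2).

Arc-length functional: J[y] = ∫ sqrt(1 + (y')^2) dx.
Lagrangian L = sqrt(1 + (y')^2) has no explicit y dependence, so ∂L/∂y = 0 and the Euler-Lagrange equation gives
    d/dx( y' / sqrt(1 + (y')^2) ) = 0  ⇒  y' / sqrt(1 + (y')^2) = const.
Hence y' is constant, so y(x) is affine.
Fitting the endpoints (-3, -5) and (6, -2):
    slope m = ((-2) − (-5)) / (6 − (-3)) = 1/3,
    intercept c = (-5) − m·(-3) = -4.
Extremal: y(x) = (1/3) x - 4.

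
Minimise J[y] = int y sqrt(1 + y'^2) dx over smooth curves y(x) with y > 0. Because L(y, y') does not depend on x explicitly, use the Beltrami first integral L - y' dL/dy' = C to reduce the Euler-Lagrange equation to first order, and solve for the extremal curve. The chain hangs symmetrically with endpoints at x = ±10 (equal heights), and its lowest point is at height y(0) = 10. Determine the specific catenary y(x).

The Lagrangian L(y, y') = y sqrt(1 + y'^2) has no explicit x dependence, so the Beltrami identity applies:
    L − y' ∂L/∂y' = C.
Compute ∂L/∂y' = y · y' / sqrt(1 + y'^2). Then
    L − y' ∂L/∂y'
    = y sqrt(1 + y'^2) − y · y'^2 / sqrt(1 + y'^2)
    = y (1 + y'^2 − y'^2) / sqrt(1 + y'^2)
    = y / sqrt(1 + y'^2) = C.
Squaring gives y^2 = C^2 (1 + y'^2), i.e.
    y'^2 = y^2 / C^2 − 1.
Separating variables,
    dy / sqrt(y^2 − C^2) = dx / C,
and integrating gives arccosh(y / C) = (x − a)/C, so
    y(x) = C cosh((x − a)/C),
the catenary. The constants C and a are fixed by the two endpoint conditions (and, for the hanging-chain problem, the length constraint selects C).
Now fit the given data. The endpoints x = ±10 are symmetric at equal height, so the catenary is even about its minimum: a = 0 and y(x) = C cosh(x/C). The lowest point is y(0) = C cosh(0) = C, and we are told y(0) = 10, so C = 10. Therefore
    y(x) = 10 cosh(x/10),
and at the endpoints
    y(±10) = 10 cosh(10/10).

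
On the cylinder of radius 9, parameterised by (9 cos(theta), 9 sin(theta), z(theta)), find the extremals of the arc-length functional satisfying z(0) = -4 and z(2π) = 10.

Parameterise the cylinder of radius R = 9 as
    r(θ) = (9 cos θ, 9 sin θ, z(θ)).
The arc-length element is
    ds = sqrt(81 + (dz/dθ)^2) dθ,
so the Lagrangian is L = sqrt(81 + z'^2).
L depends on z' only, not on z or θ, so ∂L/∂z = 0 and
    ∂L/∂z' = z' / sqrt(81 + z'^2).
The Euler-Lagrange equation gives
    d/dθ( z' / sqrt(81 + z'^2) ) = 0,
so z' is constant. Integrating once:
    z(θ) = a θ + b,
a helix on the cylinder (a straight line when the cylinder is unrolled). The constants a, b are determined by the endpoint conditions.
With endpoint conditions z(0) = -4 and z(2π) = 10: from z(0) = b we get b = -4, and a·2π + -4 = 10 gives a = 7/π, so
    z(θ) = (7/π) θ − 4.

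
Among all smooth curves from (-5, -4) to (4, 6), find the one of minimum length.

Arc-length functional: J[y] = ∫ sqrt(1 + (y')^2) dx.
Lagrangian L = sqrt(1 + (y')^2) has no explicit y dependence, so ∂L/∂y = 0 and the Euler-Lagrange equation gives
    d/dx( y' / sqrt(1 + (y')^2) ) = 0  ⇒  y' / sqrt(1 + (y')^2) = const.
Hence y' is constant, so y(x) is affine.
Fitting the endpoints (-5, -4) and (4, 6):
    slope m = (6 − (-4)) / (4 − (-5)) = 10/9,
    intercept c = (-4) − m·(-5) = 14/9.
Extremal: y(x) = (10/9) x + 14/9.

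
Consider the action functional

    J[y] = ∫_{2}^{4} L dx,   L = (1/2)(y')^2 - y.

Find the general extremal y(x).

The Lagrangian is L = (1/2)(y')^2 - y.
∂L/∂y = -1.
∂L/∂y' = y'.
The Euler-Lagrange equation d/dx(∂L/∂y') − ∂L/∂y = 0 becomes:
    y'' + 1 = 0
General solution: y(x) = -x^2/2 + A x + B, where A and B are arbitrary constants fixed by the endpoint conditions.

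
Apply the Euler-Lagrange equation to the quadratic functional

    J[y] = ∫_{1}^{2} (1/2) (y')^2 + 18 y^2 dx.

The Lagrangian is L = (1/2) (y')^2 + 18 y^2.
Compute ∂L/∂y = 36y, ∂L/∂y' = y'.
The Euler-Lagrange equation d/dx(∂L/∂y') − ∂L/∂y = 0 reduces to
    y'' − 36 y = 0.
Its general solution is
    y(x) = A e^(6x) + B e^(−6x),
with A, B fixed by the endpoint conditions.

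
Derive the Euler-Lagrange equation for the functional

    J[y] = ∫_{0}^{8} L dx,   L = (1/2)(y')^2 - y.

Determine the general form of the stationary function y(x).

The Lagrangian is L = (1/2)(y')^2 - y.
∂L/∂y = -1.
∂L/∂y' = y'.
The Euler-Lagrange equation d/dx(∂L/∂y') − ∂L/∂y = 0 becomes:
    y'' + 1 = 0
General solution: y(x) = -x^2/2 + A x + B, where A and B are arbitrary constants fixed by the endpoint conditions.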